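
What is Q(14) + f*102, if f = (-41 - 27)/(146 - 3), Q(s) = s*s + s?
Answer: 23094/143 ≈ 161.50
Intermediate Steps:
Q(s) = s + s² (Q(s) = s² + s = s + s²)
f = -68/143 ≈ -0.47552
Q(14) + f*102 = 14*(1 + 14) - 68/143*102 = 14*15 - 6936/143 = 210 - 6936/143 = 23094/143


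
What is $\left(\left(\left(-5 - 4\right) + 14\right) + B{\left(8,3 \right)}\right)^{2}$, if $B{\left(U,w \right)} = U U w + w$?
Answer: $40000$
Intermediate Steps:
$B{\left(U,w \right)} = w + w U^{2}$ ($B{\left(U,w \right)} = U^{2} w + w = w U^{2} + w = w + w U^{2}$)
$\left(\left(\left(-5 - 4\right) + 14\right) + B{\left(8,3 \right)}\right)^{2} = \left(\left(\left(-5 - 4\right) + 14\right) + 3 \left(1 + 8^{2}\right)\right)^{2} = \left(\left(-9 + 14\right) + 3 \left(1 + 64\right)\right)^{2} = \left(5 + 3 \cdot 65\right)^{2} = \left(5 + 195\right)^{2} = 200^{2} = 40000$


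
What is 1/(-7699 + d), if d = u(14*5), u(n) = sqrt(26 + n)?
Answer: -7699/59274505 - 4*sqrt(6)/59274505 ≈ -0.00013005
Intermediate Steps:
d = 4*sqrt(6) (d = sqrt(26 + 14*5) = sqrt(26 + 70) = sqrt(96) = 4*sqrt(6) ≈ 9.7980)
1/(-7699 + d) = 1/(-7699 + 4*sqrt(6))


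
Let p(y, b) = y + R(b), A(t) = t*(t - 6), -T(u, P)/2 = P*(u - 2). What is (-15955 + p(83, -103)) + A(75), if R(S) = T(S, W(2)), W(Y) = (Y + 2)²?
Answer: -7337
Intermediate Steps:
W(Y) = (2 + Y)²
T(u, P) = -2*P*(-2 + u) (T(u, P) = -2*P*(u - 2) = -2*P*(-2 + u))
R(S) = 64 - 32*S (R(S) = 2*(2 + 2)²*(2 - S) = 2*4²*(2 - S) = 2*16*(2 - S) = 64 - 32*S)
A(t) = t*(-6 + t)
p(y, b) = 64 + y - 32*b (p(y, b) = y + (64 - 32*b) = 64 + y - 32*b)
(-15955 + p(83, -103)) + A(75) = (-15955 + (64 + 83 - 32*(-103))) + 75*(-6 + 75) = (-15955 + (64 + 83 + 3296)) + 75*69 = (-15955 + 3443) + 5175 = -12512 + 5175 = -7337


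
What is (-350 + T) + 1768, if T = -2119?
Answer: -701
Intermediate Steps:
(-350 + T) + 1768 = (-350 - 2119) + 1768 = -2469 + 1768 = -701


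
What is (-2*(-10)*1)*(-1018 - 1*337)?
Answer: -27100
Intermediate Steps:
(-2*(-10)*1)*(-1018 - 1*337) = (20*1)*(-1018 - 337) = 20*(-1355) = -27100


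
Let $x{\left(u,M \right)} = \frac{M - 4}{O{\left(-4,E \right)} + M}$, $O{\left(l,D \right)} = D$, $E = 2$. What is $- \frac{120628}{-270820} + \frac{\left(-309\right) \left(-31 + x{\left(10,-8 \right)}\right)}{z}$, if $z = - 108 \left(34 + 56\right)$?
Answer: $- \frac{20905231}{43872840} \approx -0.4765$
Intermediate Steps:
$x{\left(u,M \right)} = \frac{-4 + M}{2 + M}$ ($x{\left(u,M \right)} = \frac{M - 4}{2 + M} = \frac{-4 + M}{2 + M}$)
$z = -9720$ ($z = \left(-108\right) 90 = -9720$)
$- \frac{120628}{-270820} + \frac{\left(-309\right) \left(-31 + x{\left(10,-8 \right)}\right)}{z} = - \frac{120628}{-270820} + \frac{\left(-309\right) \left(-31 + \frac{-4 - 8}{2 - 8}\right)}{-9720} = \left(-120628\right) \left(- \frac{1}{270820}\right) + - 309 \left(-31 + \frac{1}{-6} \left(-12\right)\right) \left(- \frac{1}{9720}\right) = \frac{30157}{67705} + - 309 \left(-31 - -2\right) \left(- \frac{1}{9720}\right) = \frac{30157}{67705} + - 309 \left(-31 + 2\right) \left(- \frac{1}{9720}\right) = \frac{30157}{67705} + \left(-309\right) \left(-29\right) \left(- \frac{1}{9720}\right) = \frac{30157}{67705} + 8961 \left(- \frac{1}{9720}\right) = \frac{30157}{67705} - \frac{2987}{3240} = - \frac{20905231}{43872840}$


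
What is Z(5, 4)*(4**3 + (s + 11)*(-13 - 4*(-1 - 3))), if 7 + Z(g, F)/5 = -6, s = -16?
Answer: -3185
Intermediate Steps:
Z(g, F) = -65 (Z(g, F) = -35 + 5*(-6) = -35 - 30 = -65)
Z(5, 4)*(4**3 + (s + 11)*(-13 - 4*(-1 - 3))) = -65*(4**3 + (-16 + 11)*(-13 - 4*(-1 - 3))) = -65*(64 - 5*(-13 - 4*(-4))) = -65*(64 - 5*(-13 + 16)) = -65*(64 - 5*3) = -65*(64 - 15) = -65*49 = -3185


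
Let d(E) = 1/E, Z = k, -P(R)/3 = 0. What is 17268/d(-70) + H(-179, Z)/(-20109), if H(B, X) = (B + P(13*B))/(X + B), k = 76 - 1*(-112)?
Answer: -218762593381/180981 ≈ -1.2088e+6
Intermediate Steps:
P(R) = 0 (P(R) = -3*0 = 0)
k = 188 (k = 76 + 112 = 188)
Z = 188
H(B, X) = B/(B + X) (H(B, X) = (B + 0)/(X + B) = B/(B + X))
17268/d(-70) + H(-179, Z)/(-20109) = 17268/(1/(-70)) - 179/(-179 + 188)/(-20109) = 17268/(-1/70) - 179/9*(-1/20109) = 17268*(-70) - 179*1/9*(-1/20109) = -1208760 - 179/9*(-1/20109) = -1208760 + 179/180981 = -218762593381/180981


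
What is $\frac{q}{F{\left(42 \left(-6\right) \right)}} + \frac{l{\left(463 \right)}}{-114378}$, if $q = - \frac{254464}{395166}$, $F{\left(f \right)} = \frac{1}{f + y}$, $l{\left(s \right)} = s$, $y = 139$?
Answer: $\frac{182705081191}{2511016486} \approx 72.761$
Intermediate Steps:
$F{\left(f \right)} = \frac{1}{139 + f}$ ($F{\left(f \right)} = \frac{1}{f + 139} = \frac{1}{139 + f}$)
$q = - \frac{127232}{197583}$ ($q = \left(-254464\right) \frac{1}{395166} = - \frac{127232}{197583} \approx -0.64394$)
$\frac{q}{F{\left(42 \left(-6\right) \right)}} + \frac{l{\left(463 \right)}}{-114378} = - \frac{127232}{197583 \frac{1}{139 + 42 \left(-6\right)}} + \frac{463}{-114378} = - \frac{127232}{197583 \frac{1}{139 - 252}} + 463 \left(- \frac{1}{114378}\right) = - \frac{127232}{197583 \frac{1}{-113}} - \frac{463}{114378} = - \frac{127232}{197583 \left(- \frac{1}{113}\right)} - \frac{463}{114378} = \left(- \frac{127232}{197583}\right) \left(-113\right) - \frac{463}{114378} = \frac{14377216}{197583} - \frac{463}{114378} = \frac{182705081191}{2511016486}$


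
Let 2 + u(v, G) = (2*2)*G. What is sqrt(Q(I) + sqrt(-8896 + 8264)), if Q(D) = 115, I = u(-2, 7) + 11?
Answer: sqrt(115 + 2*I*sqrt(158)) ≈ 10.787 + 1.1653*I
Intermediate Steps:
u(v, G) = -2 + 4*G (u(v, G) = -2 + (2*2)*G = -2 + 4*G)
I = 37 (I = (-2 + 4*7) + 11 = (-2 + 28) + 11 = 26 + 11 = 37)
sqrt(Q(I) + sqrt(-8896 + 8264)) = sqrt(115 + sqrt(-8896 + 8264)) = sqrt(115 + sqrt(-632)) = sqrt(115 + 2*I*sqrt(158))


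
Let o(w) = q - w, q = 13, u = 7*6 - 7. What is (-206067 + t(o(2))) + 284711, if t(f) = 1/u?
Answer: 2752541/35 ≈ 78644.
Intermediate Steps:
u = 35 (u = 42 - 7 = 35)
o(w) = 13 - w
t(f) = 1/35
(-206067 + t(o(2))) + 284711 = (-206067 + 1/35) + 284711 = -7212344/35 + 284711 = 2752541/35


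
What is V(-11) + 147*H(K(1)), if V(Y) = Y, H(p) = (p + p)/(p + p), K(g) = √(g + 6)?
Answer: 136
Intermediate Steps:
K(g) = √(6 + g)
H(p) = 1 (H(p) = (2*p)/((2*p)) = (2*p)*(1/(2*p)) = 1)
V(-11) + 147*H(K(1)) = -11 + 147*1 = -11 + 147 = 136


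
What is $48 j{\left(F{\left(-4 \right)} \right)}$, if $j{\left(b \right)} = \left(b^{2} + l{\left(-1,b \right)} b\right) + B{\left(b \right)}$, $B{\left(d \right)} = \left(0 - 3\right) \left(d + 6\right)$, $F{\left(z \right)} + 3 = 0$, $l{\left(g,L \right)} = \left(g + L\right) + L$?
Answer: $1008$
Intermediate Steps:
$l{\left(g,L \right)} = g + 2 L$ ($l{\left(g,L \right)} = \left(L + g\right) + L = g + 2 L$)
$F{\left(z \right)} = -3$ ($F{\left(z \right)} = -3 + 0 = -3$)
$B{\left(d \right)} = -18 - 3 d$ ($B{\left(d \right)} = - 3 \left(6 + d\right) = -18 - 3 d$)
$j{\left(b \right)} = -18 + b^{2} - 3 b + b \left(-1 + 2 b\right)$ ($j{\left(b \right)} = \left(b^{2} + \left(-1 + 2 b\right) b\right) - \left(18 + 3 b\right) = \left(b^{2} + b \left(-1 + 2 b\right)\right) - \left(18 + 3 b\right) = -18 + b^{2} - 3 b + b \left(-1 + 2 b\right)$)
$48 j{\left(F{\left(-4 \right)} \right)} = 48 \left(-18 - -12 + 3 \left(-3\right)^{2}\right) = 48 \left(-18 + 12 + 3 \cdot 9\right) = 48 \left(-18 + 12 + 27\right) = 48 \cdot 21 = 1008$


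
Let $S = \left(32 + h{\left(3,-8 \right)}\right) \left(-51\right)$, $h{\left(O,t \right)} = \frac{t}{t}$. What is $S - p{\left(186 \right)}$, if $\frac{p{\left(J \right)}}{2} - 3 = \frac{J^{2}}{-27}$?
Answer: $\frac{2621}{3} \approx 873.67$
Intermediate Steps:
$h{\left(O,t \right)} = 1$
$S = -1683$ ($S = \left(32 + 1\right) \left(-51\right) = 33 \left(-51\right) = -1683$)
$p{\left(J \right)} = 6 - \frac{2 J^{2}}{27}$ ($p{\left(J \right)} = 6 + 2 \frac{J^{2}}{-27} = 6 + 2 \left(- \frac{J^{2}}{27}\right) = 6 - \frac{2 J^{2}}{27}$)
$S - p{\left(186 \right)} = -1683 - \left(6 - \frac{2 \cdot 186^{2}}{27}\right) = -1683 - \left(6 - \frac{7688}{3}\right) = -1683 - - \frac{7670}{3} = -1683 + \frac{7670}{3} = \frac{2621}{3}$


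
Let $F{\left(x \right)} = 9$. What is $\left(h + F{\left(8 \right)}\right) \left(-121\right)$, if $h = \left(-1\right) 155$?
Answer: $17666$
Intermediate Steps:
$h = -155$
$\left(h + F{\left(8 \right)}\right) \left(-121\right) = \left(-155 + 9\right) \left(-121\right) = \left(-146\right) \left(-121\right) = 17666$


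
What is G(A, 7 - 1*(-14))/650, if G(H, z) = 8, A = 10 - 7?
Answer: 4/325 ≈ 0.012308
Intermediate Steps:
A = 3
G(A, 7 - 1*(-14))/650 = 8/650 = 8*(1/650) = 4/325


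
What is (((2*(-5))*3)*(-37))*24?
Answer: 26640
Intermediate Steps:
(((2*(-5))*3)*(-37))*24 = (-10*3*(-37))*24 = -30*(-37)*24 = 1110*24 = 26640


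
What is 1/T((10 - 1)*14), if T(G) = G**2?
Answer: 1/15876 ≈ 6.2988e-5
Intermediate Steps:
1/T((10 - 1)*14) = 1/(((10 - 1)*14)**2) = 1/((9*14)**2) = 1/(126**2) = 1/15876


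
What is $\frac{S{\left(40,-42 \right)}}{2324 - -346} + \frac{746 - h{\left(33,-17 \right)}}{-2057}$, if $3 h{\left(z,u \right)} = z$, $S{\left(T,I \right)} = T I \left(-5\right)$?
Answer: $\frac{510545}{183073} \approx 2.7887$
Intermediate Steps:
$S{\left(T,I \right)} = - 5 I T$ ($S{\left(T,I \right)} = I T \left(-5\right) = - 5 I T$)
$h{\left(z,u \right)} = \frac{z}{3}$
$\frac{S{\left(40,-42 \right)}}{2324 - -346} + \frac{746 - h{\left(33,-17 \right)}}{-2057} = \frac{\left(-5\right) \left(-42\right) 40}{2324 - -346} + \frac{746 - \frac{1}{3} \cdot 33}{-2057} = \frac{8400}{2324 + 346} + \left(746 - 11\right) \left(- \frac{1}{2057}\right) = \frac{8400}{2670} + \left(746 - 11\right) \left(- \frac{1}{2057}\right) = 8400 \cdot \frac{1}{2670} + 735 \left(- \frac{1}{2057}\right) = \frac{280}{89} - \frac{735}{2057} = \frac{510545}{183073}$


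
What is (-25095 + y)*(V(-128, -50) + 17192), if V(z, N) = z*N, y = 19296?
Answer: -136810008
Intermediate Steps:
V(z, N) = N*z
(-25095 + y)*(V(-128, -50) + 17192) = (-25095 + 19296)*(-50*(-128) + 17192) = -5799*(6400 + 17192) = -5799*23592 = -136810008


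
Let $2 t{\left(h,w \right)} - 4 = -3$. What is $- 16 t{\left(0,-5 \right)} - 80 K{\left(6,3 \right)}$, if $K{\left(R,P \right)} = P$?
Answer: $-248$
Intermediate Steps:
$t{\left(h,w \right)} = \frac{1}{2}$ ($t{\left(h,w \right)} = 2 + \frac{1}{2} \left(-3\right) = 2 - \frac{3}{2} = \frac{1}{2}$)
$- 16 t{\left(0,-5 \right)} - 80 K{\left(6,3 \right)} = \left(-16\right) \frac{1}{2} - 240 = -8 - 240 = -248$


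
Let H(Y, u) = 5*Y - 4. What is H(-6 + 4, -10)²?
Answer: 196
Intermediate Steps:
H(Y, u) = -4 + 5*Y
H(-6 + 4, -10)² = (-4 + 5*(-6 + 4))² = (-4 + 5*(-2))² = (-4 - 10)² = (-14)² = 196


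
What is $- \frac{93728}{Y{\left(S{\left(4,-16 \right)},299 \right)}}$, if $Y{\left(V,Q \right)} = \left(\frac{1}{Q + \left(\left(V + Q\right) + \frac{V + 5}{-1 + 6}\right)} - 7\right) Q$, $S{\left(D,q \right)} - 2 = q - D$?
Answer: $\frac{67648184}{1510249} \approx 44.793$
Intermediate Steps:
$S{\left(D,q \right)} = 2 + q - D$ ($S{\left(D,q \right)} = 2 - \left(D - q\right) = 2 + q - D$)
$Y{\left(V,Q \right)} = Q \left(-7 + \frac{1}{1 + 2 Q + \frac{6 V}{5}}\right)$ ($Y{\left(V,Q \right)} = \left(\frac{1}{Q + \left(\left(Q + V\right) + \frac{5 + V}{5}\right)} - 7\right) Q = \left(\frac{1}{Q + \left(\left(Q + V\right) + \left(5 + V\right) \frac{1}{5}\right)} - 7\right) Q = \left(\frac{1}{Q + \left(\left(Q + V\right) + \left(1 + \frac{V}{5}\right)\right)} - 7\right) Q = \left(\frac{1}{Q + \left(1 + Q + \frac{6 V}{5}\right)} - 7\right) Q = \left(\frac{1}{1 + 2 Q + \frac{6 V}{5}} - 7\right) Q = \left(-7 + \frac{1}{1 + 2 Q + \frac{6 V}{5}}\right) Q = Q \left(-7 + \frac{1}{1 + 2 Q + \frac{6 V}{5}}\right)$)
$- \frac{93728}{Y{\left(S{\left(4,-16 \right)},299 \right)}} = - \frac{93728}{\left(-2\right) 299 \frac{1}{5 + 6 \left(2 - 16 - 4\right) + 10 \cdot 299} \left(15 + 21 \left(2 - 16 - 4\right) + 35 \cdot 299\right)} = - \frac{93728}{\left(-2\right) 299 \frac{1}{5 + 6 \left(2 - 16 - 4\right) + 2990} \left(15 + 21 \left(2 - 16 - 4\right) + 10465\right)} = - \frac{93728}{\left(-2\right) 299 \frac{1}{5 + 6 \left(-18\right) + 2990} \left(15 + 21 \left(-18\right) + 10465\right)} = - \frac{93728}{\left(-2\right) 299 \frac{1}{5 - 108 + 2990} \left(15 - 378 + 10465\right)} = - \frac{93728}{\left(-2\right) 299 \cdot \frac{1}{2887} \cdot 10102} = - \frac{93728}{- \frac{6040996}{2887}} = \left(-93728\right) \left(- \frac{2887}{6040996}\right) = \frac{67648184}{1510249}$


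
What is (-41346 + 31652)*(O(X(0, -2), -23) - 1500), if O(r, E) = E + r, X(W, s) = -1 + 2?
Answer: 14754268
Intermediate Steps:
X(W, s) = 1
(-41346 + 31652)*(O(X(0, -2), -23) - 1500) = (-41346 + 31652)*((-23 + 1) - 1500) = -9694*(-22 - 1500) = -9694*(-1522) = 14754268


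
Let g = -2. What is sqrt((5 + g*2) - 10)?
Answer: 3*I ≈ 3.0*I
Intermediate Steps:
sqrt((5 + g*2) - 10) = sqrt((5 - 2*2) - 10) = sqrt((5 - 4) - 10) = sqrt(1 - 10) = sqrt(-9) = 3*I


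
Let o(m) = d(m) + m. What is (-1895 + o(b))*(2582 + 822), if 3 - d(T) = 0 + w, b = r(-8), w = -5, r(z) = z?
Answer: -6450580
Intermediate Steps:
b = -8
d(T) = 8 (d(T) = 3 - (0 - 5) = 3 - 1*(-5) = 3 + 5 = 8)
o(m) = 8 + m
(-1895 + o(b))*(2582 + 822) = (-1895 + (8 - 8))*(2582 + 822) = (-1895 + 0)*3404 = -1895*3404 = -6450580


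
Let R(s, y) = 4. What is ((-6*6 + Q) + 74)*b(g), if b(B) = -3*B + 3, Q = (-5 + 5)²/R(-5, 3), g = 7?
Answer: -684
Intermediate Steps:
Q = 0 (Q = (-5 + 5)²/4 = 0²*(¼) = 0*(¼) = 0)
b(B) = 3 - 3*B
((-6*6 + Q) + 74)*b(g) = ((-6*6 + 0) + 74)*(3 - 3*7) = ((-36 + 0) + 74)*(3 - 21) = (-36 + 74)*(-18) = 38*(-18) = -684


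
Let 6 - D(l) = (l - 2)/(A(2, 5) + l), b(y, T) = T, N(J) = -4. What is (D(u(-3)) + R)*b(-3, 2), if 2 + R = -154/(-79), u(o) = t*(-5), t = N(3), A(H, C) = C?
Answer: 20656/1975 ≈ 10.459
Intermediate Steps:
t = -4
u(o) = 20 (u(o) = -4*(-5) = 20)
D(l) = 6 - (-2 + l)/(5 + l) (D(l) = 6 - (l - 2)/(5 + l) = 6 - (-2 + l)/(5 + l))
R = -4/79 (R = -2 - 154/(-79) = -2 - 154*(-1/79) = -2 + 154/79 = -4/79 ≈ -0.050633)
(D(u(-3)) + R)*b(-3, 2) = ((32 + 5*20)/(5 + 20) - 4/79)*2 = ((32 + 100)/25 - 4/79)*2 = ((1/25)*132 - 4/79)*2 = (132/25 - 4/79)*2 = (10328/1975)*2 = 20656/1975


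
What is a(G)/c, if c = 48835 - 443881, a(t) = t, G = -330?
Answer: 55/65841 ≈ 0.00083535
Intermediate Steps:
c = -395046
a(G)/c = -330/(-395046) = -330*(-1/395046) = 55/65841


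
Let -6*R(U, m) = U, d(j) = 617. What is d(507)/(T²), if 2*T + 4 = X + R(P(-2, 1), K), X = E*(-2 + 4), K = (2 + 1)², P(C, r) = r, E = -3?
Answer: 88848/3721 ≈ 23.877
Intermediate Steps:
K = 9 (K = 3² = 9)
R(U, m) = -U/6
X = -6 (X = -3*(-2 + 4) = -3*2 = -6)
T = -61/12 (T = -2 + (-6 - ⅙*1)/2 = -2 + (-6 - ⅙)/2 = -2 + (½)*(-37/6) = -2 - 37/12 = -61/12 ≈ -5.0833)
d(507)/(T²) = 617/((-61/12)²) = 617/(3721/144) = 617*(144/3721) = 88848/3721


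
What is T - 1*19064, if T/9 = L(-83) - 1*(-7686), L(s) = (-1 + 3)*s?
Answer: 48616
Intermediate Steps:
L(s) = 2*s
T = 67680 (T = 9*(2*(-83) - 1*(-7686)) = 9*(-166 + 7686) = 9*7520 = 67680)
T - 1*19064 = 67680 - 1*19064 = 67680 - 19064 = 48616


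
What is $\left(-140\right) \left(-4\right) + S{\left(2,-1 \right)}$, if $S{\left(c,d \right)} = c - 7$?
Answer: $555$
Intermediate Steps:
$S{\left(c,d \right)} = -7 + c$ ($S{\left(c,d \right)} = c - 7 = -7 + c$)
$\left(-140\right) \left(-4\right) + S{\left(2,-1 \right)} = \left(-140\right) \left(-4\right) + \left(-7 + 2\right) = 560 - 5 = 555$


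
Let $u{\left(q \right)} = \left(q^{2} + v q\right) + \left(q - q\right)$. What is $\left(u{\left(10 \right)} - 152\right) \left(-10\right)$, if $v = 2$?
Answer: $320$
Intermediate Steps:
$u{\left(q \right)} = q^{2} + 2 q$ ($u{\left(q \right)} = \left(q^{2} + 2 q\right) + \left(q - q\right) = \left(q^{2} + 2 q\right) + 0 = q^{2} + 2 q$)
$\left(u{\left(10 \right)} - 152\right) \left(-10\right) = \left(10 \left(2 + 10\right) - 152\right) \left(-10\right) = \left(10 \cdot 12 - 152\right) \left(-10\right) = \left(120 - 152\right) \left(-10\right) = \left(-32\right) \left(-10\right) = 320$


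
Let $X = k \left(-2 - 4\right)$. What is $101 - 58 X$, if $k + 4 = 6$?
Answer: $797$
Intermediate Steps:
$k = 2$ ($k = -4 + 6 = 2$)
$X = -12$ ($X = 2 \left(-2 - 4\right) = 2 \left(-6\right) = -12$)
$101 - 58 X = 101 - -696 = 101 + 696 = 797$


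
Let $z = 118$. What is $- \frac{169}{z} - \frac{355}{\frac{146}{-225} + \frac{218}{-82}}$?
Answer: $\frac{381278891}{3600298} \approx 105.9$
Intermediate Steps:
$- \frac{169}{z} - \frac{355}{\frac{146}{-225} + \frac{218}{-82}} = - \frac{169}{118} - \frac{355}{\frac{146}{-225} + \frac{218}{-82}} = \left(-169\right) \frac{1}{118} - \frac{355}{146 \left(- \frac{1}{225}\right) + 218 \left(- \frac{1}{82}\right)} = - \frac{169}{118} - \frac{355}{- \frac{146}{225} - \frac{109}{41}} = - \frac{169}{118} - \frac{355}{- \frac{30511}{9225}} = - \frac{169}{118} - - \frac{3274875}{30511} = - \frac{169}{118} + \frac{3274875}{30511} = \frac{381278891}{3600298}$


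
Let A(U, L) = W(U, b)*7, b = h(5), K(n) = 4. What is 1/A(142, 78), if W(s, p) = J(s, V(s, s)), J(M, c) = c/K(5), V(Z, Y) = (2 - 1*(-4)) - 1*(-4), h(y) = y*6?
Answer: 2/35 ≈ 0.057143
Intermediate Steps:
h(y) = 6*y
V(Z, Y) = 10 (V(Z, Y) = (2 + 4) + 4 = 6 + 4 = 10)
J(M, c) = c/4
b = 30 (b = 6*5 = 30)
W(s, p) = 5/2 (W(s, p) = (1/4)*10 = 5/2)
A(U, L) = 35/2 (A(U, L) = (5/2)*7 = 35/2)
1/A(142, 78) = 1/(35/2) = 2/35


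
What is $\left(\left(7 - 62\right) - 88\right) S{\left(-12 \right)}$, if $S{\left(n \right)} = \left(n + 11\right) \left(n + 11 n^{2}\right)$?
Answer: $224796$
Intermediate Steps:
$S{\left(n \right)} = \left(11 + n\right) \left(n + 11 n^{2}\right)$
$\left(\left(7 - 62\right) - 88\right) S{\left(-12 \right)} = \left(\left(7 - 62\right) - 88\right) \left(- 12 \left(11 + 11 \left(-12\right)^{2} + 122 \left(-12\right)\right)\right) = \left(-55 - 88\right) \left(- 12 \left(11 + 11 \cdot 144 - 1464\right)\right) = - 143 \left(- 12 \left(11 + 1584 - 1464\right)\right) = - 143 \left(\left(-12\right) 131\right) = \left(-143\right) \left(-1572\right) = 224796$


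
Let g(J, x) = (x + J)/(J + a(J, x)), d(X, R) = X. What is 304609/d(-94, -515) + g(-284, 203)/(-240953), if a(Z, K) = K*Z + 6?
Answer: -354321373850602/109340857105 ≈ -3240.5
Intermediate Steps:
a(Z, K) = 6 + K*Z
g(J, x) = (J + x)/(6 + J + J*x) (g(J, x) = (x + J)/(J + (6 + x*J)) = (J + x)/(J + (6 + J*x)) = (J + x)/(6 + J + J*x))
304609/d(-94, -515) + g(-284, 203)/(-240953) = 304609/(-94) + ((-284 + 203)/(6 - 284 - 284*203))/(-240953) = 304609*(-1/94) + (-81/(6 - 284 - 57652))*(-1/240953) = -304609/94 + (-81/(-57930))*(-1/240953) = -304609/94 - 1/57930*(-81)*(-1/240953) = -304609/94 + (27/19310)*(-1/240953) = -304609/94 - 27/4652802430 = -354321373850602/109340857105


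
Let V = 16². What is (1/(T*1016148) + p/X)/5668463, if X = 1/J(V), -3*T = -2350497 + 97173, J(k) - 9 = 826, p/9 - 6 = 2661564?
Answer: 15266034235702879423201/4326380082446300592 ≈ 3528.6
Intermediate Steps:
p = 23954130 (p = 54 + 9*2661564 = 54 + 23954076 = 23954130)
V = 256
J(k) = 835 (J(k) = 9 + 826 = 835)
T = 751108 (T = -(-2350497 + 97173)/3 = -⅓*(-2253324) = 751108)
X = 1/835 ≈ 0.0011976
(1/(T*1016148) + p/X)/5668463 = (1/(751108*1016148) + 23954130/(1/835))/5668463 = ((1/751108)*(1/1016148) + 23954130*835)*(1/5668463) = (1/763236891984 + 20001698550)*(1/5668463) = (15266034235702879423201/763236891984)*(1/5668463) = 15266034235702879423201/4326380082446300592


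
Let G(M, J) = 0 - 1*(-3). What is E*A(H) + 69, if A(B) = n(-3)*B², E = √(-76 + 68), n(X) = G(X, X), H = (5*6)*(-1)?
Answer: 69 + 5400*I*√2 ≈ 69.0 + 7636.8*I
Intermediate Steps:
H = -30 (H = 30*(-1) = -30)
G(M, J) = 3 (G(M, J) = 0 + 3 = 3)
n(X) = 3
E = 2*I*√2 (E = √(-8) = 2*I*√2 ≈ 2.8284*I)
A(B) = 3*B²
E*A(H) + 69 = (2*I*√2)*(3*(-30)²) + 69 = (2*I*√2)*(3*900) + 69 = (2*I*√2)*2700 + 69 = 5400*I*√2 + 69 = 69 + 5400*I*√2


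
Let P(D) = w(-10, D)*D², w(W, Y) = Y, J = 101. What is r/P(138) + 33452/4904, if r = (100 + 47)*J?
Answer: 3666128093/537002712 ≈ 6.8270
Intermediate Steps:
r = 14847 (r = (100 + 47)*101 = 147*101 = 14847)
P(D) = D³ (P(D) = D*D² = D³)
r/P(138) + 33452/4904 = 14847/(138³) + 33452/4904 = 14847/2628072 + 33452*(1/4904) = 14847*(1/2628072) + 8363/1226 = 4949/876024 + 8363/1226 = 3666128093/537002712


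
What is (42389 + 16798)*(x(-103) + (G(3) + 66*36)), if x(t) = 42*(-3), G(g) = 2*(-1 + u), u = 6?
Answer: 133762620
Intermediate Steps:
G(g) = 10 (G(g) = 2*(-1 + 6) = 2*5 = 10)
x(t) = -126
(42389 + 16798)*(x(-103) + (G(3) + 66*36)) = (42389 + 16798)*(-126 + (10 + 66*36)) = 59187*(-126 + (10 + 2376)) = 59187*(-126 + 2386) = 59187*2260 = 133762620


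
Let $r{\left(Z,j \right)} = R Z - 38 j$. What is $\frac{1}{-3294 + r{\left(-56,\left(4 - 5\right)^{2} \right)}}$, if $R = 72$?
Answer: $- \frac{1}{7364} \approx -0.0001358$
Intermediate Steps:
$r{\left(Z,j \right)} = - 38 j + 72 Z$ ($r{\left(Z,j \right)} = 72 Z - 38 j = - 38 j + 72 Z$)
$\frac{1}{-3294 + r{\left(-56,\left(4 - 5\right)^{2} \right)}} = \frac{1}{-3294 - \left(4032 + 38 \left(4 - 5\right)^{2}\right)} = \frac{1}{-3294 - \left(4032 + 38 \left(-1\right)^{2}\right)} = \frac{1}{-3294 - 4070} = \frac{1}{-7364} = - \frac{1}{7364}$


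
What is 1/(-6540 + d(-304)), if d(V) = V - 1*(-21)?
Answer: -1/6823 ≈ -0.00014656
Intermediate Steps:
d(V) = 21 + V (d(V) = V + 21 = 21 + V)
1/(-6540 + d(-304)) = 1/(-6540 + (21 - 304)) = 1/(-6540 - 283) = 1/(-6823) = -1/6823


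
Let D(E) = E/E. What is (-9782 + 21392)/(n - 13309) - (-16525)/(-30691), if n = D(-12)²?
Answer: -96039535/68072638 ≈ -1.4108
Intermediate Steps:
D(E) = 1
n = 1 (n = 1² = 1)
(-9782 + 21392)/(n - 13309) - (-16525)/(-30691) = (-9782 + 21392)/(1 - 13309) - (-16525)/(-30691) = 11610/(-13308) - (-16525)*(-1)/30691 = 11610*(-1/13308) - 1*16525/30691 = -1935/2218 - 16525/30691 = -96039535/68072638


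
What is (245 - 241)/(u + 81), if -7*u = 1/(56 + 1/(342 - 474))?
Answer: 206948/4190565 ≈ 0.049384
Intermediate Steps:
u = -132/51737 (u = -1/(7*(56 + 1/(342 - 474))) = -1/(7*(56 + 1/(-132))) = -1/(7*(56 - 1/132)) = -1/(7*7391/132) = -⅐*132/7391 = -132/51737 ≈ -0.0025514)
(245 - 241)/(u + 81) = (245 - 241)/(-132/51737 + 81) = 4/(4190565/51737) = 4*(51737/4190565) = 206948/4190565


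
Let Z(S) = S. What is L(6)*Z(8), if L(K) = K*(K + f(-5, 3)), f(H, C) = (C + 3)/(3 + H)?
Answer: 144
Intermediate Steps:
f(H, C) = (3 + C)/(3 + H)
L(K) = K*(-3 + K) (L(K) = K*(K + (3 + 3)/(3 - 5)) = K*(K + 6/(-2)) = K*(K - ½*6) = K*(K - 3) = K*(-3 + K))
L(6)*Z(8) = (6*(-3 + 6))*8 = (6*3)*8 = 18*8 = 144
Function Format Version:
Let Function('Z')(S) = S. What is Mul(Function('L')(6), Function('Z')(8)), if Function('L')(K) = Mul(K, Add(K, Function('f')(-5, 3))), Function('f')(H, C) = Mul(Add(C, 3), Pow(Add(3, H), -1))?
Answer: 144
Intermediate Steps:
Function('f')(H, C) = Mul(Pow(Add(3, H), -1), Add(3, C)) (Function('f')(H, C) = Mul(Add(3, C), Pow(Add(3, H), -1)) = Mul(Pow(Add(3, H), -1), Add(3, C)))
Function('L')(K) = Mul(K, Add(-3, K)) (Function('L')(K) = Mul(K, Add(K, Mul(Pow(Add(3, -5), -1), Add(3, 3)))) = Mul(K, Add(K, Mul(Pow(-2, -1), 6))) = Mul(K, Add(K, Mul(Rational(-1, 2), 6))) = Mul(K, Add(K, -3)) = Mul(K, Add(-3, K)))
Mul(Function('L')(6), Function('Z')(8)) = Mul(Mul(6, Add(-3, 6)), 8) = Mul(Mul(6, 3), 8) = Mul(18, 8) = 144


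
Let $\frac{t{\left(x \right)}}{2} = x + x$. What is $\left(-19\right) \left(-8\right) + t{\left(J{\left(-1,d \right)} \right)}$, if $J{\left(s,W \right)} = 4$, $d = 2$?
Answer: $168$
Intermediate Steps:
$t{\left(x \right)} = 4 x$ ($t{\left(x \right)} = 2 \left(x + x\right) = 2 \cdot 2 x = 4 x$)
$\left(-19\right) \left(-8\right) + t{\left(J{\left(-1,d \right)} \right)} = \left(-19\right) \left(-8\right) + 4 \cdot 4 = 152 + 16 = 168$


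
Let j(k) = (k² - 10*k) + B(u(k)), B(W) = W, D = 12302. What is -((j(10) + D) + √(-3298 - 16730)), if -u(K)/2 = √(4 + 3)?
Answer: -12302 + 2*√7 - 2*I*√5007 ≈ -12297.0 - 141.52*I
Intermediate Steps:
u(K) = -2*√7 (u(K) = -2*√(4 + 3) = -2*√7)
j(k) = k² - 10*k - 2*√7 (j(k) = (k² - 10*k) - 2*√7 = k² - 10*k - 2*√7)
-((j(10) + D) + √(-3298 - 16730)) = -(((10² - 10*10 - 2*√7) + 12302) + √(-3298 - 16730)) = -(((100 - 100 - 2*√7) + 12302) + √(-20028)) = -((-2*√7 + 12302) + 2*I*√5007) = -((12302 - 2*√7) + 2*I*√5007) = -(12302 - 2*√7 + 2*I*√5007) = -12302 + 2*√7 - 2*I*√5007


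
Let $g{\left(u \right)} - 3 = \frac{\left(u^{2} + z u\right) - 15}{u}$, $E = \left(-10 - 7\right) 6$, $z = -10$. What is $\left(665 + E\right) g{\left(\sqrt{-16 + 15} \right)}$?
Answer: $-3941 + 9008 i \approx -3941.0 + 9008.0 i$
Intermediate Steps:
$E = -102$ ($E = \left(-17\right) 6 = -102$)
$g{\left(u \right)} = 3 + \frac{-15 + u^{2} - 10 u}{u}$ ($g{\left(u \right)} = 3 + \frac{\left(u^{2} - 10 u\right) - 15}{u} = 3 + \frac{-15 + u^{2} - 10 u}{u}$)
$\left(665 + E\right) g{\left(\sqrt{-16 + 15} \right)} = \left(665 - 102\right) \left(-7 + \sqrt{-16 + 15} - \frac{15}{\sqrt{-16 + 15}}\right) = 563 \left(-7 + \sqrt{-1} - \frac{15}{\sqrt{-1}}\right) = 563 \left(-7 + i - \frac{15}{i}\right) = 563 \left(-7 + i - 15 \left(- i\right)\right) = 563 \left(-7 + i + 15 i\right) = 563 \left(-7 + 16 i\right) = -3941 + 9008 i$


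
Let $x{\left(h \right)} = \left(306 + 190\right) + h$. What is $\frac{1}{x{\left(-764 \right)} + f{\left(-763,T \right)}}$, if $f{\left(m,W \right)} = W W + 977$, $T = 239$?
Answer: $\frac{1}{57830} \approx 1.7292 \cdot 10^{-5}$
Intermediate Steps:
$f{\left(m,W \right)} = 977 + W^{2}$ ($f{\left(m,W \right)} = W^{2} + 977 = 977 + W^{2}$)
$x{\left(h \right)} = 496 + h$
$\frac{1}{x{\left(-764 \right)} + f{\left(-763,T \right)}} = \frac{1}{\left(496 - 764\right) + \left(977 + 239^{2}\right)} = \frac{1}{-268 + \left(977 + 57121\right)} = \frac{1}{-268 + 58098} = \frac{1}{57830}$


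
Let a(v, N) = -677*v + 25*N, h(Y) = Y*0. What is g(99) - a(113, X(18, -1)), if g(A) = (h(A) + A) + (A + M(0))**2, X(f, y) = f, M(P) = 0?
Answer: 85951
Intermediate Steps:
h(Y) = 0
g(A) = A + A**2 (g(A) = (0 + A) + (A + 0)**2 = A + A**2)
g(99) - a(113, X(18, -1)) = 99*(1 + 99) - (-677*113 + 25*18) = 99*100 - (-76501 + 450) = 9900 - 1*(-76051) = 9900 + 76051 = 85951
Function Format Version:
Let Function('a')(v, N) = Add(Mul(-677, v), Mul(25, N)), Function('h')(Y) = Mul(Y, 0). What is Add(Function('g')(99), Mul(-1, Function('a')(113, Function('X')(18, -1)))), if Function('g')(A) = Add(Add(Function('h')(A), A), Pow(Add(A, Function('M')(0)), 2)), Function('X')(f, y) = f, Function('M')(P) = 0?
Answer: 85951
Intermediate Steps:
Function('h')(Y) = 0
Function('g')(A) = Add(A, Pow(A, 2)) (Function('g')(A) = Add(Add(0, A), Pow(Add(A, 0), 2)) = Add(A, Pow(A, 2)))
Add(Function('g')(99), Mul(-1, Function('a')(113, Function('X')(18, -1)))) = Add(Mul(99, Add(1, 99)), Mul(-1, Add(Mul(-677, 113), Mul(25, 18)))) = Add(Mul(99, 100), Mul(-1, Add(-76501, 450))) = Add(9900, Mul(-1, -76051)) = Add(9900, 76051) = 85951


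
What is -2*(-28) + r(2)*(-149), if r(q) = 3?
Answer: -391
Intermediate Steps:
-2*(-28) + r(2)*(-149) = -2*(-28) + 3*(-149) = 56 - 447 = -391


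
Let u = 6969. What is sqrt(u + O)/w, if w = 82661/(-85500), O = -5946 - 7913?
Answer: -85500*I*sqrt(6890)/82661 ≈ -85.857*I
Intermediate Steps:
O = -13859
w = -82661/85500 (w = 82661*(-1/85500) = -82661/85500 ≈ -0.96679)
sqrt(u + O)/w = sqrt(6969 - 13859)/(-82661/85500) = sqrt(-6890)*(-85500/82661) = (I*sqrt(6890))*(-85500/82661) = -85500*I*sqrt(6890)/82661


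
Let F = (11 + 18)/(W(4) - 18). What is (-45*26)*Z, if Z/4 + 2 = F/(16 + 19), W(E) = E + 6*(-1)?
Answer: 334386/35 ≈ 9553.9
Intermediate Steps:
W(E) = -6 + E (W(E) = E - 6 = -6 + E)
F = -29/20 (F = (11 + 18)/((-6 + 4) - 18) = 29/(-2 - 18) = 29/(-20) = 29*(-1/20) = -29/20 ≈ -1.4500)
Z = -1429/175 (Z = -8 + 4*(-29/(20*(16 + 19))) = -8 + 4*(-29/20/35) = -8 + 4*(-29/20*1/35) = -8 + 4*(-29/700) = -8 - 29/175 = -1429/175 ≈ -8.1657)
(-45*26)*Z = -45*26*(-1429/175) = -1170*(-1429/175) = 334386/35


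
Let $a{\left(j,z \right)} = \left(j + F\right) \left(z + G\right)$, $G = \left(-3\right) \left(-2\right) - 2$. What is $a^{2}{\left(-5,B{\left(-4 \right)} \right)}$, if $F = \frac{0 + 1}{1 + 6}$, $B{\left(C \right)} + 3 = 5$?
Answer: $\frac{41616}{49} \approx 849.31$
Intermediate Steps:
$B{\left(C \right)} = 2$ ($B{\left(C \right)} = -3 + 5 = 2$)
$G = 4$ ($G = 6 - 2 = 4$)
$F = \frac{1}{7}$ ($F = 1 \cdot \frac{1}{7} = \frac{1}{7} \approx 0.14286$)
$a{\left(j,z \right)} = \left(4 + z\right) \left(\frac{1}{7} + j\right)$ ($a{\left(j,z \right)} = \left(j + \frac{1}{7}\right) \left(z + 4\right) = \left(\frac{1}{7} + j\right) \left(4 + z\right) = \left(4 + z\right) \left(\frac{1}{7} + j\right)$)
$a^{2}{\left(-5,B{\left(-4 \right)} \right)} = \left(\frac{4}{7} + 4 \left(-5\right) + \frac{1}{7} \cdot 2 - 10\right)^{2} = \left(\frac{4}{7} - 20 + \frac{2}{7} - 10\right)^{2} = \left(- \frac{204}{7}\right)^{2} = \frac{41616}{49}$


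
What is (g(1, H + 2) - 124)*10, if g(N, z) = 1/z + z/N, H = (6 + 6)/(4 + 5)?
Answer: -3611/3 ≈ -1203.7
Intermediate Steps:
H = 4/3 (H = 12/9 = 12*(⅑) = 4/3 ≈ 1.3333)
g(N, z) = 1/z + z/N
(g(1, H + 2) - 124)*10 = ((1/(4/3 + 2) + (4/3 + 2)/1) - 124)*10 = ((1/(10/3) + (10/3)*1) - 124)*10 = ((3/10 + 10/3) - 124)*10 = (109/30 - 124)*10 = -3611/30*10 = -3611/3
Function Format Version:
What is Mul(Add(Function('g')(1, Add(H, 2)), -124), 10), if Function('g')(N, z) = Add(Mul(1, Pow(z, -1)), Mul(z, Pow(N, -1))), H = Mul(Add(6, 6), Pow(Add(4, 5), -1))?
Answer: Rational(-3611, 3) ≈ -1203.7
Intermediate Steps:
H = Rational(4, 3) (H = Mul(12, Pow(9, -1)) = Mul(12, Rational(1, 9)) = Rational(4, 3) ≈ 1.3333)
Function('g')(N, z) = Add(Pow(z, -1), Mul(z, Pow(N, -1)))
Mul(Add(Function('g')(1, Add(H, 2)), -124), 10) = Mul(Add(Add(Pow(Add(Rational(4, 3), 2), -1), Mul(Add(Rational(4, 3), 2), Pow(1, -1))), -124), 10) = Mul(Add(Add(Pow(Rational(10, 3), -1), Mul(Rational(10, 3), 1)), -124), 10) = Mul(Add(Add(Rational(3, 10), Rational(10, 3)), -124), 10) = Mul(Add(Rational(109, 30), -124), 10) = Mul(Rational(-3611, 30), 10) = Rational(-3611, 3)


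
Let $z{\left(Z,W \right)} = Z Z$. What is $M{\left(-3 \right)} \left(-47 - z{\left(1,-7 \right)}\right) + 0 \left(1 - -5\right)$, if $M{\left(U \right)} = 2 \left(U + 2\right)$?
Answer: $96$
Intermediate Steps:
$z{\left(Z,W \right)} = Z^{2}$
$M{\left(U \right)} = 4 + 2 U$ ($M{\left(U \right)} = 2 \left(2 + U\right) = 4 + 2 U$)
$M{\left(-3 \right)} \left(-47 - z{\left(1,-7 \right)}\right) + 0 \left(1 - -5\right) = \left(4 + 2 \left(-3\right)\right) \left(-47 - 1^{2}\right) + 0 \left(1 - -5\right) = \left(4 - 6\right) \left(-47 - 1\right) + 0 \left(1 + 5\right) = - 2 \left(-47 - 1\right) + 0 \cdot 6 = \left(-2\right) \left(-48\right) + 0 = 96 + 0 = 96$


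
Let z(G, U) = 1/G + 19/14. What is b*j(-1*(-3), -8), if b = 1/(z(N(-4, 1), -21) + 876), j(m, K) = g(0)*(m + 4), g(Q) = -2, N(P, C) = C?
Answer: -196/12297 ≈ -0.015939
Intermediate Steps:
z(G, U) = 19/14 + 1/G (z(G, U) = 1/G + 19*(1/14) = 1/G + 19/14 = 19/14 + 1/G)
j(m, K) = -8 - 2*m (j(m, K) = -2*(m + 4) = -2*(4 + m) = -8 - 2*m)
b = 14/12297 (b = 1/((19/14 + 1/1) + 876) = 1/((19/14 + 1) + 876) = 1/(33/14 + 876) = 1/(12297/14) = 14/12297 ≈ 0.0011385)
b*j(-1*(-3), -8) = 14*(-8 - (-2)*(-3))/12297 = 14*(-8 - 2*3)/12297 = 14*(-8 - 6)/12297 = (14/12297)*(-14) = -196/12297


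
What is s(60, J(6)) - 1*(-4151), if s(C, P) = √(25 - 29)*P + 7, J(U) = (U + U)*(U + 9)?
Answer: 4158 + 360*I ≈ 4158.0 + 360.0*I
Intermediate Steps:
J(U) = 2*U*(9 + U) (J(U) = (2*U)*(9 + U) = 2*U*(9 + U))
s(C, P) = 7 + 2*I*P (s(C, P) = √(-4)*P + 7 = (2*I)*P + 7 = 2*I*P + 7 = 7 + 2*I*P)
s(60, J(6)) - 1*(-4151) = (7 + 2*I*(2*6*(9 + 6))) - 1*(-4151) = (7 + 2*I*(2*6*15)) + 4151 = (7 + 2*I*180) + 4151 = (7 + 360*I) + 4151 = 4158 + 360*I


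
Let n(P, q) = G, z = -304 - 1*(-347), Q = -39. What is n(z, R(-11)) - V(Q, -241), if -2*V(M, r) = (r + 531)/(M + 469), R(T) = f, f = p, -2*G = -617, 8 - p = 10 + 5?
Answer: 13280/43 ≈ 308.84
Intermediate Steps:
p = -7 (p = 8 - (10 + 5) = 8 - 1*15 = 8 - 15 = -7)
G = 617/2 (G = -½*(-617) = 617/2 ≈ 308.50)
z = 43 (z = -304 + 347 = 43)
f = -7
R(T) = -7
V(M, r) = -(531 + r)/(2*(469 + M)) (V(M, r) = -(r + 531)/(2*(M + 469)) = -(531 + r)/(2*(469 + M)))
n(P, q) = 617/2
n(z, R(-11)) - V(Q, -241) = 617/2 - (-531 - 1*(-241))/(2*(469 - 39)) = 617/2 - (-531 + 241)/(2*430) = 617/2 - (-290)/(2*430) = 617/2 - 1*(-29/86) = 617/2 + 29/86 = 13280/43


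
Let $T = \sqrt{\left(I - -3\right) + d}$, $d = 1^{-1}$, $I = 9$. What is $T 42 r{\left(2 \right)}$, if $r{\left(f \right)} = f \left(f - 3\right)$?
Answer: $- 84 \sqrt{13} \approx -302.87$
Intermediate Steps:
$r{\left(f \right)} = f \left(-3 + f\right)$
$d = 1$
$T = \sqrt{13}$ ($T = \sqrt{\left(9 - -3\right) + 1} = \sqrt{\left(9 + 3\right) + 1} = \sqrt{12 + 1} = \sqrt{13} \approx 3.6056$)
$T 42 r{\left(2 \right)} = \sqrt{13} \cdot 42 \cdot 2 \left(-3 + 2\right) = 42 \sqrt{13} \cdot 2 \left(-1\right) = 42 \sqrt{13} \left(-2\right) = - 84 \sqrt{13}$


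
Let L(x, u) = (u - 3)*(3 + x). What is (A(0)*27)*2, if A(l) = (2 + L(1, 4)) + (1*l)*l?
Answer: 324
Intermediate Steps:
L(x, u) = (-3 + u)*(3 + x)
A(l) = 6 + l² (A(l) = (2 + (-9 - 3*1 + 3*4 + 4*1)) + (1*l)*l = (2 + (-9 - 3 + 12 + 4)) + l*l = (2 + 4) + l² = 6 + l²)
(A(0)*27)*2 = ((6 + 0²)*27)*2 = ((6 + 0)*27)*2 = (6*27)*2 = 162*2 = 324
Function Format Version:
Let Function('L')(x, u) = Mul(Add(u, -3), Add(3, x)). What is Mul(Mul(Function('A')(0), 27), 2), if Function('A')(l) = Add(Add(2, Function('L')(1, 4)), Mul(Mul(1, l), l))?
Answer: 324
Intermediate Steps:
Function('L')(x, u) = Mul(Add(-3, u), Add(3, x))
Function('A')(l) = Add(6, Pow(l, 2)) (Function('A')(l) = Add(Add(2, Add(-9, Mul(-3, 1), Mul(3, 4), Mul(4, 1))), Mul(Mul(1, l), l)) = Add(Add(2, Add(-9, -3, 12, 4)), Mul(l, l)) = Add(Add(2, 4), Pow(l, 2)) = Add(6, Pow(l, 2)))
Mul(Mul(Function('A')(0), 27), 2) = Mul(Mul(Add(6, Pow(0, 2)), 27), 2) = Mul(Mul(Add(6, 0), 27), 2) = Mul(Mul(6, 27), 2) = Mul(162, 2) = 324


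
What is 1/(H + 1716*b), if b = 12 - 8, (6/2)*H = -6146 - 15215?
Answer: -3/769 ≈ -0.0039012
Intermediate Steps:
H = -21361/3 (H = (-6146 - 15215)/3 = (⅓)*(-21361) = -21361/3 ≈ -7120.3)
b = 4
1/(H + 1716*b) = 1/(-21361/3 + 1716*4) = 1/(-21361/3 + 6864) = 1/(-769/3) = -3/769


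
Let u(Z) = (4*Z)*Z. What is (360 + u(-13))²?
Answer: 1073296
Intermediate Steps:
u(Z) = 4*Z²
(360 + u(-13))² = (360 + 4*(-13)²)² = (360 + 4*169)² = (360 + 676)² = 1036² = 1073296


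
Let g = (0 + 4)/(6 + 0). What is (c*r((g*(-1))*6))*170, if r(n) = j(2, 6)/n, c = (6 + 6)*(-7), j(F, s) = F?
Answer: 7140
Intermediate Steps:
g = 2/3 (g = 4/6 = 4*(1/6) = 2/3 ≈ 0.66667)
c = -84 (c = 12*(-7) = -84)
r(n) = 2/n
(c*r((g*(-1))*6))*170 = -168/(((2/3)*(-1))*6)*170 = -168/((-2/3*6))*170 = -168/(-4)*170 = -168*(-1)/4*170 = -84*(-1/2)*170 = 42*170 = 7140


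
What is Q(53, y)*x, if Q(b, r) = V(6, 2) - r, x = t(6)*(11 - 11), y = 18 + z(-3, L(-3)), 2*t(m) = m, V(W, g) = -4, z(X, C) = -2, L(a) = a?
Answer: 0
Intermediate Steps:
t(m) = m/2
y = 16 (y = 18 - 2 = 16)
x = 0 (x = ((½)*6)*(11 - 11) = 3*0 = 0)
Q(b, r) = -4 - r
Q(53, y)*x = (-4 - 1*16)*0 = (-4 - 16)*0 = -20*0 = 0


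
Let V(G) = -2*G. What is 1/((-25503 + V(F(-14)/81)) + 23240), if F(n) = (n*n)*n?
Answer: -81/177815 ≈ -0.00045553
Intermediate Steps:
F(n) = n³ (F(n) = n²*n = n³)
1/((-25503 + V(F(-14)/81)) + 23240) = 1/((-25503 - 2*(-14)³/81) + 23240) = 1/((-25503 - (-5488)/81) + 23240) = 1/((-25503 - 2*(-2744/81)) + 23240) = 1/((-25503 + 5488/81) + 23240) = 1/(-2060255/81 + 23240) = 1/(-177815/81) = -81/177815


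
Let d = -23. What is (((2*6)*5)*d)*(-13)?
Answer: 17940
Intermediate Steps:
(((2*6)*5)*d)*(-13) = (((2*6)*5)*(-23))*(-13) = ((12*5)*(-23))*(-13) = (60*(-23))*(-13) = -1380*(-13) = 17940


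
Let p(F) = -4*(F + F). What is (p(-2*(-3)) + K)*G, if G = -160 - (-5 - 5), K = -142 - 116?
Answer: 45900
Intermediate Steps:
K = -258
p(F) = -8*F
G = -150 (G = -160 - (-10) = -160 - 1*(-10) = -160 + 10 = -150)
(p(-2*(-3)) + K)*G = (-(-16)*(-3) - 258)*(-150) = (-8*6 - 258)*(-150) = (-48 - 258)*(-150) = -306*(-150) = 45900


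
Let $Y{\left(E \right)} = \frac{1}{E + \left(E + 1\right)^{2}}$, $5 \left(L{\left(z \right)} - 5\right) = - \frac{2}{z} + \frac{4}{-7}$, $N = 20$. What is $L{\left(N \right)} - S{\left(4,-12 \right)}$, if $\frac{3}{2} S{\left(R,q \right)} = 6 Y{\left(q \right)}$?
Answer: $\frac{184227}{38150} \approx 4.829$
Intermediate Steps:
$L{\left(z \right)} = \frac{171}{35} - \frac{2}{5 z}$ ($L{\left(z \right)} = 5 + \frac{- \frac{2}{z} + \frac{4}{-7}}{5} = 5 + \frac{- \frac{2}{z} + 4 \left(- \frac{1}{7}\right)}{5} = 5 + \frac{- \frac{2}{z} - \frac{4}{7}}{5} = 5 + \frac{- \frac{4}{7} - \frac{2}{z}}{5} = 5 - \left(\frac{4}{35} + \frac{2}{5 z}\right) = \frac{171}{35} - \frac{2}{5 z}$)
$Y{\left(E \right)} = \frac{1}{E + \left(1 + E\right)^{2}}$
$S{\left(R,q \right)} = \frac{4}{q + \left(1 + q\right)^{2}}$ ($S{\left(R,q \right)} = \frac{2 \frac{6}{q + \left(1 + q\right)^{2}}}{3} = \frac{4}{q + \left(1 + q\right)^{2}}$)
$L{\left(N \right)} - S{\left(4,-12 \right)} = \frac{-14 + 171 \cdot 20}{35 \cdot 20} - \frac{4}{-12 + \left(1 - 12\right)^{2}} = \frac{1}{35} \cdot \frac{1}{20} \left(-14 + 3420\right) - \frac{4}{-12 + \left(-11\right)^{2}} = \frac{1}{35} \cdot \frac{1}{20} \cdot 3406 - \frac{4}{-12 + 121} = \frac{1703}{350} - \frac{4}{109} = \frac{184227}{38150}$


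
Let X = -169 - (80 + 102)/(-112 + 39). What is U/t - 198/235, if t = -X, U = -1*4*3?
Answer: -104502/114257 ≈ -0.91462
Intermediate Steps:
X = -12155/73 (X = -169 - 182/(-73) = -169 - 182*(-1)/73 = -169 - 1*(-182/73) = -169 + 182/73 = -12155/73 ≈ -166.51)
U = -12 (U = -4*3 = -12)
t = 12155/73 (t = -1*(-12155/73) = 12155/73 ≈ 166.51)
U/t - 198/235 = -12/12155/73 - 198/235 = -12*73/12155 - 198*1/235 = -876/12155 - 198/235 = -104502/114257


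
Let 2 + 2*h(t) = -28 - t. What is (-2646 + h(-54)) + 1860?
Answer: -774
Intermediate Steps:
h(t) = -15 - t/2 (h(t) = -1 + (-28 - t)/2 = -1 + (-14 - t/2) = -15 - t/2)
(-2646 + h(-54)) + 1860 = (-2646 + (-15 - ½*(-54))) + 1860 = (-2646 + (-15 + 27)) + 1860 = (-2646 + 12) + 1860 = -2634 + 1860 = -774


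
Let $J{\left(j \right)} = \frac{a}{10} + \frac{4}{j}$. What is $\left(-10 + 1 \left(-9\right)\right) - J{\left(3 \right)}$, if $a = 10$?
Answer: $- \frac{64}{3} \approx -21.333$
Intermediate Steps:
$J{\left(j \right)} = 1 + \frac{4}{j}$ ($J{\left(j \right)} = \frac{10}{10} + \frac{4}{j} = 10 \cdot \frac{1}{10} + \frac{4}{j} = 1 + \frac{4}{j}$)
$\left(-10 + 1 \left(-9\right)\right) - J{\left(3 \right)} = \left(-10 + 1 \left(-9\right)\right) - \frac{4 + 3}{3} = \left(-10 - 9\right) - \frac{1}{3} \cdot 7 = -19 - \frac{7}{3} = - \frac{64}{3}$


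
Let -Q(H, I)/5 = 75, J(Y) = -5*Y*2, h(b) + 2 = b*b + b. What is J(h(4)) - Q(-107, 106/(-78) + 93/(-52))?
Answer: 195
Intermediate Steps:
h(b) = -2 + b + b² (h(b) = -2 + (b*b + b) = -2 + (b² + b) = -2 + (b + b²) = -2 + b + b²)
J(Y) = -10*Y
Q(H, I) = -375 (Q(H, I) = -5*75 = -375)
J(h(4)) - Q(-107, 106/(-78) + 93/(-52)) = -10*(-2 + 4 + 4²) - 1*(-375) = -10*(-2 + 4 + 16) + 375 = -10*18 + 375 = -180 + 375 = 195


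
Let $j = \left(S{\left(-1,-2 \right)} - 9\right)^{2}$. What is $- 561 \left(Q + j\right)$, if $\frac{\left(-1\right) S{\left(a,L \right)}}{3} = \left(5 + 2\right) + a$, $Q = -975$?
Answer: $138006$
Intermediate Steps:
$S{\left(a,L \right)} = -21 - 3 a$ ($S{\left(a,L \right)} = - 3 \left(\left(5 + 2\right) + a\right) = - 3 \left(7 + a\right) = -21 - 3 a$)
$j = 729$ ($j = \left(\left(-21 - -3\right) - 9\right)^{2} = \left(\left(-21 + 3\right) - 9\right)^{2} = \left(-18 - 9\right)^{2} = \left(-27\right)^{2} = 729$)
$- 561 \left(Q + j\right) = - 561 \left(-975 + 729\right) = \left(-561\right) \left(-246\right) = 138006$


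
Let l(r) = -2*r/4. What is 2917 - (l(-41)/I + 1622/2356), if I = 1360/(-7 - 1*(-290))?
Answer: 4665330233/1602080 ≈ 2912.0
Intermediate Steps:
l(r) = -r/2 (l(r) = -2*r*(1/4) = -r/2)
I = 1360/283 (I = 1360/(-7 + 290) = 1360/283 ≈ 4.8057)
2917 - (l(-41)/I + 1622/2356) = 2917 - ((-1/2*(-41))/(1360/283) + 1622/2356) = 2917 - ((41/2)*(283/1360) + 1622*(1/2356)) = 2917 - (11603/2720 + 811/1178) = 2917 - 1*7937127/1602080 = 2917 - 7937127/1602080 = 4665330233/1602080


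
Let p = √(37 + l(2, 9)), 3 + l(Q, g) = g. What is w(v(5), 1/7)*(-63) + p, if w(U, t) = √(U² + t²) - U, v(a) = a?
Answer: 315 + √43 - 9*√1226 ≈ 6.4289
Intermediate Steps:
l(Q, g) = -3 + g
p = √43 (p = √(37 + (-3 + 9)) = √(37 + 6) = √43 ≈ 6.5574)
w(v(5), 1/7)*(-63) + p = (√(5² + (1/7)²) - 1*5)*(-63) + √43 = (√(25 + (⅐)²) - 5)*(-63) + √43 = (√(25 + 1/49) - 5)*(-63) + √43 = (√(1226/49) - 5)*(-63) + √43 = (√1226/7 - 5)*(-63) + √43 = (-5 + √1226/7)*(-63) + √43 = (315 - 9*√1226) + √43 = 315 + √43 - 9*√1226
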